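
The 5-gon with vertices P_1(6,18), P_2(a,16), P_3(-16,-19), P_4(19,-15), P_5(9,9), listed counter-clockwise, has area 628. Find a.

3

The doubled signed area Σ (x_i y_{i+1} − x_{i+1} y_i) is linear in a.
With a=0 it equals 1367; the coefficient of a is -37 (from the two edges through P_2).
So -37·a + 1367 = 2·628 = 1256 ⇒ a = 3.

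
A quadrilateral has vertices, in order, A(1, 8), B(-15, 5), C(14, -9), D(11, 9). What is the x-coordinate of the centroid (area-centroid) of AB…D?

Apply the shoelace (surveyor's) formula. First the cross-terms c_i = x_i·y_{i+1} − x_{i+1}·y_i:
  125, 65, 225, 79  ⇒  2A = 494, A = 247.
Then Σ (x_i + x_{i+1})·c_i = 4758, so x̄ = 4758 / (6·247) = 61/19.

61/19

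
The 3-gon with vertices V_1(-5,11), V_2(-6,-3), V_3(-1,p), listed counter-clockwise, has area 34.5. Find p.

The doubled signed area Σ (x_i y_{i+1} − x_{i+1} y_i) is linear in p.
With p=0 it equals 67; the coefficient of p is -1 (from the two edges through V_3).
So -1·p + 67 = 2·34.5 = 69 ⇒ p = -2.

-2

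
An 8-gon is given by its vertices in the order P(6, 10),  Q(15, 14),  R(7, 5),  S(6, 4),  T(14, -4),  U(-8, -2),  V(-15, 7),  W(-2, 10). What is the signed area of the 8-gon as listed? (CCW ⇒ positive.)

Apply Gauss's area formula: 2A = Σ (x_i·y_{i+1} − x_{i+1}·y_i), indices taken mod 8.
Cross-terms: -66, -23, -2, -80, -60, -86, -136, -80  ⇒  Σ = -533
Signed area = Σ/2 = -266.5 (negative ⇒ clockwise traversal).

-266.5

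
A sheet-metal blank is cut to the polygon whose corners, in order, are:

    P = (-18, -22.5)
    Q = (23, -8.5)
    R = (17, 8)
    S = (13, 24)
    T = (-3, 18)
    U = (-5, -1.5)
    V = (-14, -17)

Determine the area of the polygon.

Apply Gauss's area formula: 2A = Σ (x_i·y_{i+1} − x_{i+1}·y_i), indices taken mod 7.
Σ = (670.5) + (328.5) + (304) + (306) + (94.5) + (64) + (9) = 1776.5
Area = |Σ|/2 = 888.25.

888.25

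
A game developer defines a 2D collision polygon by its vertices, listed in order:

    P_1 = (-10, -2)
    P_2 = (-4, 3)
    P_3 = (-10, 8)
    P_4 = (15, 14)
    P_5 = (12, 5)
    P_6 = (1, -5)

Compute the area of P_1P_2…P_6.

Cross-terms: -38, -2, -260, -93, -65, -52  ⇒  Σ = -510
Area = |Σ|/2 = 255.

255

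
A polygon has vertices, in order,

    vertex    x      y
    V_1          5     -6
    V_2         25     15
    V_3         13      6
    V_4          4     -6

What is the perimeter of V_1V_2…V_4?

|V_1V_2| = √((20)² + (21)²) = √841 = 29
|V_2V_3| = √((-12)² + (-9)²) = √225 = 15
|V_3V_4| = √((-9)² + (-12)²) = √225 = 15
|V_4V_1| = √((1)² + (0)²) = √1 = 1
Perimeter = 29 + 15 + 15 + 1 = 60.

60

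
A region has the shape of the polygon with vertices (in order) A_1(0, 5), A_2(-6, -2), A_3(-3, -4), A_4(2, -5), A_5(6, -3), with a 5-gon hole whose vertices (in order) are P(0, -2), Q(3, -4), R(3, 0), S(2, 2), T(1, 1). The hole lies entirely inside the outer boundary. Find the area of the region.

51.5

Outer boundary:
Apply the surveyor's formula: 2A = Σ (x_i·y_{i+1} − x_{i+1}·y_i), indices taken mod 5.
Σ = (30) + (18) + (23) + (24) + (30) = 125
Area = |Σ|/2 = 62.5.
Hole:
Σ = (6) + (12) + (6) + (0) + (-2) = 22
Area = |Σ|/2 = 11.
Net area = 62.5 − 11 = 51.5.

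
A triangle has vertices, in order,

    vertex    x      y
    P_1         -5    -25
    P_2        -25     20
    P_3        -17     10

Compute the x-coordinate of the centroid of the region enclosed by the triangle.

Apply the surveyor's formula. First the cross-terms c_i = x_i·y_{i+1} − x_{i+1}·y_i:
  -725, 90, 475  ⇒  2A = -160, A = -80.
Then Σ (x_i + x_{i+1})·c_i = 7520, so x̄ = 7520 / (6·(-80)) = -47/3.

-47/3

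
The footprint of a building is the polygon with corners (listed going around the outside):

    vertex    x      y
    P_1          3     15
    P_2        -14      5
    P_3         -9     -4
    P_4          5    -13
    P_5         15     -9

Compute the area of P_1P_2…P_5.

Apply the shoelace (surveyor's) formula: 2A = Σ (x_i·y_{i+1} − x_{i+1}·y_i), indices taken mod 5.
Σ = (225) + (101) + (137) + (150) + (252) = 865
Area = |Σ|/2 = 432.5.

432.5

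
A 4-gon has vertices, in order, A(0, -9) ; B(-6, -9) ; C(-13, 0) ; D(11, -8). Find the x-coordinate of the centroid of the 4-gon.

-625/249

Apply the shoelace (surveyor's) formula. First the cross-terms c_i = x_i·y_{i+1} − x_{i+1}·y_i:
  -54, -117, 104, -99  ⇒  2A = -166, A = -83.
Then Σ (x_i + x_{i+1})·c_i = 1250, so x̄ = 1250 / (6·(-83)) = -625/249.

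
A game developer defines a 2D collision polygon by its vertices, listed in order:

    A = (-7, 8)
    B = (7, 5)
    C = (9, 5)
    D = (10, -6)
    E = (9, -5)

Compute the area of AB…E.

82

Apply Gauss's area formula: 2A = Σ (x_i·y_{i+1} − x_{i+1}·y_i), indices taken mod 5.
A→B: (-7)(5) − (7)(8) = -91
B→C: (7)(5) − (9)(5) = -10
C→D: (9)(-6) − (10)(5) = -104
D→E: (10)(-5) − (9)(-6) = 4
E→A: (9)(8) − (-7)(-5) = 37
Σ = -164
Area = |Σ|/2 = 82.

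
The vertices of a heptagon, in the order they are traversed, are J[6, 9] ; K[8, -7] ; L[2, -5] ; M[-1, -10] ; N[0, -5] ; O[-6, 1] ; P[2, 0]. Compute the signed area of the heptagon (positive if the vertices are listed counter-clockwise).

-87

Apply the shoelace formula: 2A = Σ (x_i·y_{i+1} − x_{i+1}·y_i), indices taken mod 7.
Σ = (-114) + (-26) + (-25) + (5) + (-30) + (-2) + (18) = -174
Signed area = Σ/2 = -87 (negative ⇒ clockwise traversal).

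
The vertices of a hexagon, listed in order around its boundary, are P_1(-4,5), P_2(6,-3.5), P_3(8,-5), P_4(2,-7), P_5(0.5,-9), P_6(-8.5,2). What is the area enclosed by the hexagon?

94.25

P_1→P_2: (-4)(-3.5) − (6)(5) = -16
P_2→P_3: (6)(-5) − (8)(-3.5) = -2
P_3→P_4: (8)(-7) − (2)(-5) = -46
P_4→P_5: (2)(-9) − (0.5)(-7) = -14.5
P_5→P_6: (0.5)(2) − (-8.5)(-9) = -75.5
P_6→P_1: (-8.5)(5) − (-4)(2) = -34.5
Σ = -188.5
Area = |Σ|/2 = 94.25.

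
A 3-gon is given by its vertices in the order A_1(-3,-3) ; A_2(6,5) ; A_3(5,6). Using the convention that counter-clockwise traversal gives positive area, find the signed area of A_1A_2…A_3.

Cross-terms: 3, 11, 3  ⇒  Σ = 17
Signed area = Σ/2 = 8.5 (positive ⇒ counter-clockwise traversal).

8.5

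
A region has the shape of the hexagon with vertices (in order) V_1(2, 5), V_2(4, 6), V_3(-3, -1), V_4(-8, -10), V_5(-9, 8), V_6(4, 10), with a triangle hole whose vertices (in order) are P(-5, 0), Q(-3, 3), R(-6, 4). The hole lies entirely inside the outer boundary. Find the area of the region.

Outer boundary:
V_1→V_2: (2)(6) − (4)(5) = -8
V_2→V_3: (4)(-1) − (-3)(6) = 14
V_3→V_4: (-3)(-10) − (-8)(-1) = 22
V_4→V_5: (-8)(8) − (-9)(-10) = -154
V_5→V_6: (-9)(10) − (4)(8) = -122
V_6→V_1: (4)(5) − (2)(10) = 0
Σ = -248
Area = |Σ|/2 = 124.
Hole:
P→Q: (-5)(3) − (-3)(0) = -15
Q→R: (-3)(4) − (-6)(3) = 6
R→P: (-6)(0) − (-5)(4) = 20
Σ = 11
Area = |Σ|/2 = 5.5.
Net area = 124 − 5.5 = 118.5.

118.5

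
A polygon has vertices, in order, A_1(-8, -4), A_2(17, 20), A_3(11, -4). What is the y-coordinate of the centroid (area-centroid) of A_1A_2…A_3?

4

Apply the shoelace (surveyor's) formula. First the cross-terms c_i = x_i·y_{i+1} − x_{i+1}·y_i:
  -92, -288, -76  ⇒  2A = -456, A = -228.
Then Σ (y_i + y_{i+1})·c_i = -5472, so ȳ = -5472 / (6·(-228)) = 4.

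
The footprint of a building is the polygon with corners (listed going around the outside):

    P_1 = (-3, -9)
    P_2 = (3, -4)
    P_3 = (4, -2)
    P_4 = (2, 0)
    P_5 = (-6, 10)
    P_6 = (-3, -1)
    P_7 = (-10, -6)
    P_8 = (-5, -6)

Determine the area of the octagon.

Σ = (39) + (10) + (4) + (20) + (36) + (8) + (30) + (27) = 174
Area = |Σ|/2 = 87.

87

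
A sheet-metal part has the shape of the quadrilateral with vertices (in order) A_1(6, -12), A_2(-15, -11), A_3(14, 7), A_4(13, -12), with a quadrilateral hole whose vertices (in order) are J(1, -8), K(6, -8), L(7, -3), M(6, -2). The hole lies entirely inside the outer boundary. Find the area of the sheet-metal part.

252

Outer boundary:
Apply the shoelace (surveyor's) formula: 2A = Σ (x_i·y_{i+1} − x_{i+1}·y_i), indices taken mod 4.
Cross-terms: -246, 49, -259, -84  ⇒  Σ = -540
Area = |Σ|/2 = 270.
Hole:
Apply the shoelace (surveyor's) formula: 2A = Σ (x_i·y_{i+1} − x_{i+1}·y_i), indices taken mod 4.
Σ = (40) + (38) + (4) + (-46) = 36
Area = |Σ|/2 = 18.
Net area = 270 − 18 = 252.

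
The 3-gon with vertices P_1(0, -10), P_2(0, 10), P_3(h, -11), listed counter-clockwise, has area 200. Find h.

-20

Write out the shoelace sum; only the two edges meeting at P_3 involve h:
2·Area = [(0·(-11) − h·10) + (h·(-10) − 0·(-11))] + 0
       = -20·h + 0 = 400
⇒ h = -20.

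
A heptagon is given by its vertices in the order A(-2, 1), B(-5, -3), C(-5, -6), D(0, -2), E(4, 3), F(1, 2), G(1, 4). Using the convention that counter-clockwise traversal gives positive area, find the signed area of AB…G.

Apply the shoelace (surveyor's) formula: 2A = Σ (x_i·y_{i+1} − x_{i+1}·y_i), indices taken mod 7.
Σ = (11) + (15) + (10) + (8) + (5) + (2) + (9) = 60
Signed area = Σ/2 = 30 (positive ⇒ counter-clockwise traversal).

30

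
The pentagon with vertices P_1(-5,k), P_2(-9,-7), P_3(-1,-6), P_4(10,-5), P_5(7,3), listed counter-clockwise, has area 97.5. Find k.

Write out the shoelace sum; only the two edges meeting at P_1 involve k:
2·Area = [(7·k − (-5)·3) + ((-5)·(-7) − (-9)·k)] + 177
       = 16·k + 227 = 195
⇒ k = -2.

-2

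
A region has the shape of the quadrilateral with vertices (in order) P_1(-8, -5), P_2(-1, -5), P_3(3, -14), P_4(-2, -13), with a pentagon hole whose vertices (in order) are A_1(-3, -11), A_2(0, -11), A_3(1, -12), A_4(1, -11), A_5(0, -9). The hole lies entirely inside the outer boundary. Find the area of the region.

44

Outer boundary:
Apply the shoelace (surveyor's) formula: 2A = Σ (x_i·y_{i+1} − x_{i+1}·y_i), indices taken mod 4.
Cross-terms: 35, 29, -67, -94  ⇒  Σ = -97
Area = |Σ|/2 = 48.5.
Hole:
Apply the shoelace (surveyor's) formula: 2A = Σ (x_i·y_{i+1} − x_{i+1}·y_i), indices taken mod 5.
Σ = (33) + (11) + (1) + (-9) + (-27) = 9
Area = |Σ|/2 = 4.5.
Net area = 48.5 − 4.5 = 44.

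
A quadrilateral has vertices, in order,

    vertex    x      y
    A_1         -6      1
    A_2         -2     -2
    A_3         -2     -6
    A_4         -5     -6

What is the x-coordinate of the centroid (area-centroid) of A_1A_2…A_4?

Apply the shoelace formula. First the cross-terms c_i = x_i·y_{i+1} − x_{i+1}·y_i:
  14, 8, -18, -41  ⇒  2A = -37, A = -18.5.
Then Σ (x_i + x_{i+1})·c_i = 433, so x̄ = 433 / (6·(-18.5)) = -433/111.

-433/111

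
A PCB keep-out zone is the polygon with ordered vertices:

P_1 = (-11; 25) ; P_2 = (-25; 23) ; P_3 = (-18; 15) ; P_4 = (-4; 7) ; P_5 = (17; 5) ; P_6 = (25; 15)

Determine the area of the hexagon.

Σ = (372) + (39) + (-66) + (-139) + (130) + (790) = 1126
Area = |Σ|/2 = 563.

563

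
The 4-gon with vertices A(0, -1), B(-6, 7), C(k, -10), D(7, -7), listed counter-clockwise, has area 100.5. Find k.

Write out the shoelace sum; only the two edges meeting at C involve k:
2·Area = [((-6)·(-10) − k·7) + (k·(-7) − 7·(-10))] + -13
       = -14·k + 117 = 201
⇒ k = -6.

-6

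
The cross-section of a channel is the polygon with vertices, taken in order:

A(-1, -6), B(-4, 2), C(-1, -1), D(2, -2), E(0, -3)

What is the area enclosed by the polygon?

12.5

Apply Gauss's area formula: 2A = Σ (x_i·y_{i+1} − x_{i+1}·y_i), indices taken mod 5.
Cross-terms: -26, 6, 4, -6, -3  ⇒  Σ = -25
Area = |Σ|/2 = 12.5.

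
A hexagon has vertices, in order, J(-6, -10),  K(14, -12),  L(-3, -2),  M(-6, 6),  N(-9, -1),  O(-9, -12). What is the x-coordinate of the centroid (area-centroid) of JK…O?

-338/177

Apply the shoelace formula. First the cross-terms c_i = x_i·y_{i+1} − x_{i+1}·y_i:
  212, -64, -30, 60, 99, 18  ⇒  2A = 295, A = 147.5.
Then Σ (x_i + x_{i+1})·c_i = -1690, so x̄ = -1690 / (6·147.5) = -338/177.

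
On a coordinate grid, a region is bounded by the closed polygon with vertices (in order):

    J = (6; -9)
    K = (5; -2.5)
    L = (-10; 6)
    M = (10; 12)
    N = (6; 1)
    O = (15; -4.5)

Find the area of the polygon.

178.5

Σ = (30) + (5) + (-180) + (-62) + (-42) + (-108) = -357
Area = |Σ|/2 = 178.5.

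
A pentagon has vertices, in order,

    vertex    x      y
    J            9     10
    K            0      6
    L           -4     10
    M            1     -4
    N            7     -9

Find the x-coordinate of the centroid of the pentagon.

Apply Gauss's area formula. First the cross-terms c_i = x_i·y_{i+1} − x_{i+1}·y_i:
  54, 24, 6, 19, 151  ⇒  2A = 254, A = 127.
Then Σ (x_i + x_{i+1})·c_i = 2940, so x̄ = 2940 / (6·127) = 490/127.

490/127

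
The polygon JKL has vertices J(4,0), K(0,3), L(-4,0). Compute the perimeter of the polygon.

18

|JK| = √((-4)² + (3)²) = √25 = 5
|KL| = √((-4)² + (-3)²) = √25 = 5
|LJ| = √((8)² + (0)²) = √64 = 8
Perimeter = 5 + 5 + 8 = 18.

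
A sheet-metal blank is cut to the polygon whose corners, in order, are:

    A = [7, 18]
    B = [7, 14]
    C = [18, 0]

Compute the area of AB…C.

22

Σ = (-28) + (-252) + (324) = 44
Area = |Σ|/2 = 22.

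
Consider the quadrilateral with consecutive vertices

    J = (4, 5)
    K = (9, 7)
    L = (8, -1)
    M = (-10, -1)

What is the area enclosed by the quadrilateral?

73

Σ = (-17) + (-65) + (-18) + (-46) = -146
Area = |Σ|/2 = 73.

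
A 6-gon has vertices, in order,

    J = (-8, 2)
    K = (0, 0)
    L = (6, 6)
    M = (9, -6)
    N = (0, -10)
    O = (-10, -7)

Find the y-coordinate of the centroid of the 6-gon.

-880/267

Apply the shoelace (surveyor's) formula. First the cross-terms c_i = x_i·y_{i+1} − x_{i+1}·y_i:
  0, 0, -90, -90, -100, -76  ⇒  2A = -356, A = -178.
Then Σ (y_i + y_{i+1})·c_i = 3520, so ȳ = 3520 / (6·(-178)) = -880/267.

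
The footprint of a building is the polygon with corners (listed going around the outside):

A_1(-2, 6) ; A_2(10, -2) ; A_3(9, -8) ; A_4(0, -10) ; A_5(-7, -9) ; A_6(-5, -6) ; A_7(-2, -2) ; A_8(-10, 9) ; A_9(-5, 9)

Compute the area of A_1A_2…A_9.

Apply Gauss's area formula: 2A = Σ (x_i·y_{i+1} − x_{i+1}·y_i), indices taken mod 9.
A_1→A_2: (-2)(-2) − (10)(6) = -56
A_2→A_3: (10)(-8) − (9)(-2) = -62
A_3→A_4: (9)(-10) − (0)(-8) = -90
A_4→A_5: (0)(-9) − (-7)(-10) = -70
A_5→A_6: (-7)(-6) − (-5)(-9) = -3
A_6→A_7: (-5)(-2) − (-2)(-6) = -2
A_7→A_8: (-2)(9) − (-10)(-2) = -38
A_8→A_9: (-10)(9) − (-5)(9) = -45
A_9→A_1: (-5)(6) − (-2)(9) = -12
Σ = -378
Area = |Σ|/2 = 189.

189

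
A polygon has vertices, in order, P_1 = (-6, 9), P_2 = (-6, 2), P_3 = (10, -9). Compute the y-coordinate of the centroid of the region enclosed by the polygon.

2/3

Apply the shoelace formula. First the cross-terms c_i = x_i·y_{i+1} − x_{i+1}·y_i:
  42, 34, 36  ⇒  2A = 112, A = 56.
Then Σ (y_i + y_{i+1})·c_i = 224, so ȳ = 224 / (6·56) = 2/3.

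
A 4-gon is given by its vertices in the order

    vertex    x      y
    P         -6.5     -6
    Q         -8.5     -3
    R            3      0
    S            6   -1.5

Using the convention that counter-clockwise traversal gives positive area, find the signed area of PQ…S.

-36.375

P→Q: (-6.5)(-3) − (-8.5)(-6) = -31.5
Q→R: (-8.5)(0) − (3)(-3) = 9
R→S: (3)(-1.5) − (6)(0) = -4.5
S→P: (6)(-6) − (-6.5)(-1.5) = -45.75
Σ = -72.75
Signed area = Σ/2 = -36.375 (negative ⇒ clockwise traversal).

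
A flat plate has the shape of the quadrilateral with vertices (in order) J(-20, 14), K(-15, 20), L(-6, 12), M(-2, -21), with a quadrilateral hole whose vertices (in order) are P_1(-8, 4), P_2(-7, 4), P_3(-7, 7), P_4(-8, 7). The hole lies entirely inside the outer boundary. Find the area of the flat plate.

271

Outer boundary:
Apply the surveyor's formula: 2A = Σ (x_i·y_{i+1} − x_{i+1}·y_i), indices taken mod 4.
Cross-terms: -190, -60, 150, -448  ⇒  Σ = -548
Area = |Σ|/2 = 274.
Hole:
P_1→P_2: (-8)(4) − (-7)(4) = -4
P_2→P_3: (-7)(7) − (-7)(4) = -21
P_3→P_4: (-7)(7) − (-8)(7) = 7
P_4→P_1: (-8)(4) − (-8)(7) = 24
Σ = 6
Area = |Σ|/2 = 3.
Net area = 274 − 3 = 271.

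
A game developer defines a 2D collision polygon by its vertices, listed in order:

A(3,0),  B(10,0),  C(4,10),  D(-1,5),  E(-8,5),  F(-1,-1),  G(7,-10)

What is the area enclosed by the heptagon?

Apply the surveyor's formula: 2A = Σ (x_i·y_{i+1} − x_{i+1}·y_i), indices taken mod 7.
A→B: (3)(0) − (10)(0) = 0
B→C: (10)(10) − (4)(0) = 100
C→D: (4)(5) − (-1)(10) = 30
D→E: (-1)(5) − (-8)(5) = 35
E→F: (-8)(-1) − (-1)(5) = 13
F→G: (-1)(-10) − (7)(-1) = 17
G→A: (7)(0) − (3)(-10) = 30
Σ = 225
Area = |Σ|/2 = 112.5.

112.5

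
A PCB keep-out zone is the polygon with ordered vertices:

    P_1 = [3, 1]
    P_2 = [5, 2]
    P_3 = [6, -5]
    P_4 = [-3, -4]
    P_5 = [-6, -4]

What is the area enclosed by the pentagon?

Σ = (1) + (-37) + (-39) + (-12) + (6) = -81
Area = |Σ|/2 = 40.5.

40.5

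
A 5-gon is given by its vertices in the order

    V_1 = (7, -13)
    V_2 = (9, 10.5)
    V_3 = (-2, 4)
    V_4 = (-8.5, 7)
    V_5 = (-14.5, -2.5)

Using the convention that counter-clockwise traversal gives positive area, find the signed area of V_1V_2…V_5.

298.125

Σ = (190.5) + (57) + (20) + (122.75) + (206) = 596.25
Signed area = Σ/2 = 298.125 (positive ⇒ counter-clockwise traversal).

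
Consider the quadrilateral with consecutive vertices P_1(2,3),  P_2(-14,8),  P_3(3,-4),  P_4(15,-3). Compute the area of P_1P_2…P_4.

96

P_1→P_2: (2)(8) − (-14)(3) = 58
P_2→P_3: (-14)(-4) − (3)(8) = 32
P_3→P_4: (3)(-3) − (15)(-4) = 51
P_4→P_1: (15)(3) − (2)(-3) = 51
Σ = 192
Area = |Σ|/2 = 96.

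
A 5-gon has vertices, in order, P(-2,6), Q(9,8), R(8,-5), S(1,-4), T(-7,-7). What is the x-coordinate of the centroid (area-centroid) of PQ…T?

Apply the surveyor's formula. First the cross-terms c_i = x_i·y_{i+1} − x_{i+1}·y_i:
  -70, -109, -27, -35, -56  ⇒  2A = -297, A = -148.5.
Then Σ (x_i + x_{i+1})·c_i = -1872, so x̄ = -1872 / (6·(-148.5)) = 208/99.

208/99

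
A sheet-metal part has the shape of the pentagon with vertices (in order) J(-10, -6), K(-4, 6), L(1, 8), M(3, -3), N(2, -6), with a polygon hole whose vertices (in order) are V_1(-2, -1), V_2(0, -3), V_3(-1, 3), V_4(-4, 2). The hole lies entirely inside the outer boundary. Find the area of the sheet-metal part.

106

Outer boundary:
Apply the shoelace formula: 2A = Σ (x_i·y_{i+1} − x_{i+1}·y_i), indices taken mod 5.
J→K: (-10)(6) − (-4)(-6) = -84
K→L: (-4)(8) − (1)(6) = -38
L→M: (1)(-3) − (3)(8) = -27
M→N: (3)(-6) − (2)(-3) = -12
N→J: (2)(-6) − (-10)(-6) = -72
Σ = -233
Area = |Σ|/2 = 116.5.
Hole:
Apply the surveyor's formula: 2A = Σ (x_i·y_{i+1} − x_{i+1}·y_i), indices taken mod 4.
Σ = (6) + (-3) + (10) + (8) = 21
Area = |Σ|/2 = 10.5.
Net area = 116.5 − 10.5 = 106.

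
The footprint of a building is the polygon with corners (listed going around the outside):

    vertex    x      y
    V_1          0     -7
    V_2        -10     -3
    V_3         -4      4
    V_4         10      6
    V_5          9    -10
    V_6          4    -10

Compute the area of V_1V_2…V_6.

209

Cross-terms: -70, -52, -64, -154, -50, -28  ⇒  Σ = -418
Area = |Σ|/2 = 209.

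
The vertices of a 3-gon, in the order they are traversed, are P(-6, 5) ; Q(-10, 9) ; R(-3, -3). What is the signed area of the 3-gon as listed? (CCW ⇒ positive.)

10

Apply the shoelace (surveyor's) formula: 2A = Σ (x_i·y_{i+1} − x_{i+1}·y_i), indices taken mod 3.
P→Q: (-6)(9) − (-10)(5) = -4
Q→R: (-10)(-3) − (-3)(9) = 57
R→P: (-3)(5) − (-6)(-3) = -33
Σ = 20
Signed area = Σ/2 = 10 (positive ⇒ counter-clockwise traversal).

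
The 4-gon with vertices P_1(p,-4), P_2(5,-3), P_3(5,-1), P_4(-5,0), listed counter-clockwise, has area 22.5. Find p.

0

The doubled signed area Σ (x_i y_{i+1} − x_{i+1} y_i) is linear in p.
With p=0 it equals 45; the coefficient of p is -3 (from the two edges through P_1).
So -3·p + 45 = 2·22.5 = 45 ⇒ p = 0.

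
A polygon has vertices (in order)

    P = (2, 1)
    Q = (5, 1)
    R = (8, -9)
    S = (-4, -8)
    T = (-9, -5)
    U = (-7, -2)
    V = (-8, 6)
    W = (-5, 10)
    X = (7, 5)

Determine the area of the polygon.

215.5

Apply the shoelace (surveyor's) formula: 2A = Σ (x_i·y_{i+1} − x_{i+1}·y_i), indices taken mod 9.
Σ = (-3) + (-53) + (-100) + (-52) + (-17) + (-58) + (-50) + (-95) + (-3) = -431
Area = |Σ|/2 = 215.5.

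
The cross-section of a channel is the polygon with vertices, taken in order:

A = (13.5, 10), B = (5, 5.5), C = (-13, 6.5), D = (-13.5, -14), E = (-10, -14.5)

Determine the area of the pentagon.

274.75

A→B: (13.5)(5.5) − (5)(10) = 24.25
B→C: (5)(6.5) − (-13)(5.5) = 104
C→D: (-13)(-14) − (-13.5)(6.5) = 269.75
D→E: (-13.5)(-14.5) − (-10)(-14) = 55.75
E→A: (-10)(10) − (13.5)(-14.5) = 95.75
Σ = 549.5
Area = |Σ|/2 = 274.75.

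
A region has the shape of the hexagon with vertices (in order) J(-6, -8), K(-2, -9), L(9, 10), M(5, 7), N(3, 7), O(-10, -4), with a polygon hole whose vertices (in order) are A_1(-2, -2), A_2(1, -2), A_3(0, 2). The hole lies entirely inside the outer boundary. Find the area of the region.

114

Outer boundary:
Apply the shoelace formula: 2A = Σ (x_i·y_{i+1} − x_{i+1}·y_i), indices taken mod 6.
Σ = (38) + (61) + (13) + (14) + (58) + (56) = 240
Area = |Σ|/2 = 120.
Hole:
Σ = (6) + (2) + (4) = 12
Area = |Σ|/2 = 6.
Net area = 120 − 6 = 114.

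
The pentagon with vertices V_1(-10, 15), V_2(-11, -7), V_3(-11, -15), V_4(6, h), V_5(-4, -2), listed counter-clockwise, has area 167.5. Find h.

-2

The doubled signed area Σ (x_i y_{i+1} − x_{i+1} y_i) is linear in h.
With h=0 it equals 321; the coefficient of h is -7 (from the two edges through V_4).
So -7·h + 321 = 2·167.5 = 335 ⇒ h = -2.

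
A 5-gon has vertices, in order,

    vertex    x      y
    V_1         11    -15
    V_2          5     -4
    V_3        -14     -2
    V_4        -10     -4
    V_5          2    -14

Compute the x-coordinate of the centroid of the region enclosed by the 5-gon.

218/273

Apply Gauss's area formula. First the cross-terms c_i = x_i·y_{i+1} − x_{i+1}·y_i:
  31, -66, 36, 148, 124  ⇒  2A = 273, A = 136.5.
Then Σ (x_i + x_{i+1})·c_i = 654, so x̄ = 654 / (6·136.5) = 218/273.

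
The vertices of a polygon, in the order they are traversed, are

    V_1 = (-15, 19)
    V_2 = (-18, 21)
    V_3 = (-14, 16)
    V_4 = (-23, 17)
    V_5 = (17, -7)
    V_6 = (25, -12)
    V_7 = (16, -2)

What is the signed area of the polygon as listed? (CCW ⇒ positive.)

Apply the shoelace formula: 2A = Σ (x_i·y_{i+1} − x_{i+1}·y_i), indices taken mod 7.
Cross-terms: 27, 6, 130, -128, -29, 142, 274  ⇒  Σ = 422
Signed area = Σ/2 = 211 (positive ⇒ counter-clockwise traversal).

211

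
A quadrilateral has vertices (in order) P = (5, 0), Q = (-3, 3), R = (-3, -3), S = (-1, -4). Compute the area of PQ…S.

Σ = (15) + (18) + (9) + (20) = 62
Area = |Σ|/2 = 31.

31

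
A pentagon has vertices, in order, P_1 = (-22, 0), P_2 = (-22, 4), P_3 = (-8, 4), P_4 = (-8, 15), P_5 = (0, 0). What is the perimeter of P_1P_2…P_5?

|P_1P_2| = √((0)² + (4)²) = √16 = 4
|P_2P_3| = √((14)² + (0)²) = √196 = 14
|P_3P_4| = √((0)² + (11)²) = √121 = 11
|P_4P_5| = √((8)² + (-15)²) = √289 = 17
|P_5P_1| = √((-22)² + (0)²) = √484 = 22
Perimeter = 4 + 14 + 11 + 17 + 22 = 68.

68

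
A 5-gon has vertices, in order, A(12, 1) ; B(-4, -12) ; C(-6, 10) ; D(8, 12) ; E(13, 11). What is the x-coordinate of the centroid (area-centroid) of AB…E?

Apply the shoelace (surveyor's) formula. First the cross-terms c_i = x_i·y_{i+1} − x_{i+1}·y_i:
  -140, -112, -152, -68, -119  ⇒  2A = -591, A = -295.5.
Then Σ (x_i + x_{i+1})·c_i = -4707, so x̄ = -4707 / (6·(-295.5)) = 523/197.

523/197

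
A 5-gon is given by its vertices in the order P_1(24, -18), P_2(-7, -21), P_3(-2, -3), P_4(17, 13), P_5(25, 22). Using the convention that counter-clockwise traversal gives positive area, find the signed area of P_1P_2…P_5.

Apply Gauss's area formula: 2A = Σ (x_i·y_{i+1} − x_{i+1}·y_i), indices taken mod 5.
Σ = (-630) + (-21) + (25) + (49) + (-978) = -1555
Signed area = Σ/2 = -777.5 (negative ⇒ clockwise traversal).

-777.5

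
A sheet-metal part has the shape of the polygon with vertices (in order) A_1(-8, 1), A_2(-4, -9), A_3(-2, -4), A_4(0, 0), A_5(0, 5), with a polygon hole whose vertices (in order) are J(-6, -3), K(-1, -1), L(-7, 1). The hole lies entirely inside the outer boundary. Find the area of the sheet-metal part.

46

Outer boundary:
Σ = (76) + (-2) + (0) + (0) + (40) = 114
Area = |Σ|/2 = 57.
Hole:
Cross-terms: 3, -8, 27  ⇒  Σ = 22
Area = |Σ|/2 = 11.
Net area = 57 − 11 = 46.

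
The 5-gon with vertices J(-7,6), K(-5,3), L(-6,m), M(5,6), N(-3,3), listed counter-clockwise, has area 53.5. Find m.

Write out the shoelace sum; only the two edges meeting at L involve m:
2·Area = [((-5)·m − (-6)·3) + ((-6)·6 − 5·m)] + 45
       = -10·m + 27 = 107
⇒ m = -8.

-8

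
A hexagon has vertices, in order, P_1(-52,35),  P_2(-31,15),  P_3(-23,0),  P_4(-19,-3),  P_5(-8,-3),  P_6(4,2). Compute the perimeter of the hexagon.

140

|P_1P_2| = √((21)² + (-20)²) = √841 = 29
|P_2P_3| = √((8)² + (-15)²) = √289 = 17
|P_3P_4| = √((4)² + (-3)²) = √25 = 5
|P_4P_5| = √((11)² + (0)²) = √121 = 11
|P_5P_6| = √((12)² + (5)²) = √169 = 13
|P_6P_1| = √((-56)² + (33)²) = √4225 = 65
Perimeter = 29 + 17 + 5 + 11 + 13 + 65 = 140.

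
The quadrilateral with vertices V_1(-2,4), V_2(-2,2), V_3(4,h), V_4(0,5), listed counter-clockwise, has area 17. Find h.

The doubled signed area Σ (x_i y_{i+1} − x_{i+1} y_i) is linear in h.
With h=0 it equals 26; the coefficient of h is -2 (from the two edges through V_3).
So -2·h + 26 = 2·17 = 34 ⇒ h = -4.

-4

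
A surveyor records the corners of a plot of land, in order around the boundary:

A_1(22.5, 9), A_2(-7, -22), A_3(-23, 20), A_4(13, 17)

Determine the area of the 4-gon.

Apply the shoelace (surveyor's) formula: 2A = Σ (x_i·y_{i+1} − x_{i+1}·y_i), indices taken mod 4.
Σ = (-432) + (-646) + (-651) + (-265.5) = -1994.5
Area = |Σ|/2 = 997.25.

997.25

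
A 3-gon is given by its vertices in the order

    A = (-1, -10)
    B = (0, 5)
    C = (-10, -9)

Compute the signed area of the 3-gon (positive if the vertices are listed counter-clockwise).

68

Apply Gauss's area formula: 2A = Σ (x_i·y_{i+1} − x_{i+1}·y_i), indices taken mod 3.
Σ = (-5) + (50) + (91) = 136
Signed area = Σ/2 = 68 (positive ⇒ counter-clockwise traversal).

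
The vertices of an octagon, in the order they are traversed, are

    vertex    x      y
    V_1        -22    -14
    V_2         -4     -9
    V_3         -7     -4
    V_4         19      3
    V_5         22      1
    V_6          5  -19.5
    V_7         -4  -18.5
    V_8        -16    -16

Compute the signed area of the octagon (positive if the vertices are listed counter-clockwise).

V_1→V_2: (-22)(-9) − (-4)(-14) = 142
V_2→V_3: (-4)(-4) − (-7)(-9) = -47
V_3→V_4: (-7)(3) − (19)(-4) = 55
V_4→V_5: (19)(1) − (22)(3) = -47
V_5→V_6: (22)(-19.5) − (5)(1) = -434
V_6→V_7: (5)(-18.5) − (-4)(-19.5) = -170.5
V_7→V_8: (-4)(-16) − (-16)(-18.5) = -232
V_8→V_1: (-16)(-14) − (-22)(-16) = -128
Σ = -861.5
Signed area = Σ/2 = -430.75 (negative ⇒ clockwise traversal).

-430.75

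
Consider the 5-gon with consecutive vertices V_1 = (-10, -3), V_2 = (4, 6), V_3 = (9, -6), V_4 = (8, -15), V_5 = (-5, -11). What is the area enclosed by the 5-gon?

Cross-terms: -48, -78, -87, -163, -95  ⇒  Σ = -471
Area = |Σ|/2 = 235.5.

235.5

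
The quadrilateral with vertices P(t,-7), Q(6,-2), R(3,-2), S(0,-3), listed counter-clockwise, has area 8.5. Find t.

-10

The doubled signed area Σ (x_i y_{i+1} − x_{i+1} y_i) is linear in t.
With t=0 it equals 27; the coefficient of t is 1 (from the two edges through P).
So 1·t + 27 = 2·8.5 = 17 ⇒ t = -10.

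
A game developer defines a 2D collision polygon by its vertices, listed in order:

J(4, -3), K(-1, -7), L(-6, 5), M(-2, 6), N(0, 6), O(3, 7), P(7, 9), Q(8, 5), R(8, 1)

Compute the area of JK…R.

Apply the surveyor's formula: 2A = Σ (x_i·y_{i+1} − x_{i+1}·y_i), indices taken mod 9.
J→K: (4)(-7) − (-1)(-3) = -31
K→L: (-1)(5) − (-6)(-7) = -47
L→M: (-6)(6) − (-2)(5) = -26
M→N: (-2)(6) − (0)(6) = -12
N→O: (0)(7) − (3)(6) = -18
O→P: (3)(9) − (7)(7) = -22
P→Q: (7)(5) − (8)(9) = -37
Q→R: (8)(1) − (8)(5) = -32
R→J: (8)(-3) − (4)(1) = -28
Σ = -253
Area = |Σ|/2 = 126.5.

126.5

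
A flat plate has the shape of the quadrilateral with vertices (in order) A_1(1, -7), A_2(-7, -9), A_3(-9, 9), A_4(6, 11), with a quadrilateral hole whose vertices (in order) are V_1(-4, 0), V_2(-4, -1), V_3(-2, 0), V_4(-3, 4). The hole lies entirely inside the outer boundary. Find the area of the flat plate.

199

Outer boundary:
Apply the shoelace (surveyor's) formula: 2A = Σ (x_i·y_{i+1} − x_{i+1}·y_i), indices taken mod 4.
Σ = (-58) + (-144) + (-153) + (-53) = -408
Area = |Σ|/2 = 204.
Hole:
Apply Gauss's area formula: 2A = Σ (x_i·y_{i+1} − x_{i+1}·y_i), indices taken mod 4.
Cross-terms: 4, -2, -8, 16  ⇒  Σ = 10
Area = |Σ|/2 = 5.
Net area = 204 − 5 = 199.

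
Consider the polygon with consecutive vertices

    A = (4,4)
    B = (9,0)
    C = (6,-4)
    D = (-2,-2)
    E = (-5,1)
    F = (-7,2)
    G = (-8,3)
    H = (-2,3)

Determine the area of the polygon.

75

Apply the shoelace formula: 2A = Σ (x_i·y_{i+1} − x_{i+1}·y_i), indices taken mod 8.
Σ = (-36) + (-36) + (-20) + (-12) + (-3) + (-5) + (-18) + (-20) = -150
Area = |Σ|/2 = 75.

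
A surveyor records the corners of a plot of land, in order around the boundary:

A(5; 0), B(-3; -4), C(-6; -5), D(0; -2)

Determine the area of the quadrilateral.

3.5

Σ = (-20) + (-9) + (12) + (10) = -7
Area = |Σ|/2 = 3.5.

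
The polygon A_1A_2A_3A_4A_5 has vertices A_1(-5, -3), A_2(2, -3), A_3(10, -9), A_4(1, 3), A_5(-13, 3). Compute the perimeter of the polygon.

|A_1A_2| = √((7)² + (0)²) = √49 = 7
|A_2A_3| = √((8)² + (-6)²) = √100 = 10
|A_3A_4| = √((-9)² + (12)²) = √225 = 15
|A_4A_5| = √((-14)² + (0)²) = √196 = 14
|A_5A_1| = √((8)² + (-6)²) = √100 = 10
Perimeter = 7 + 10 + 15 + 14 + 10 = 56.

56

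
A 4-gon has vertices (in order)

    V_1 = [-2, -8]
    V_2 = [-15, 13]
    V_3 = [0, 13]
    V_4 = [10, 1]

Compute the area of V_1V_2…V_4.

Apply the shoelace (surveyor's) formula: 2A = Σ (x_i·y_{i+1} − x_{i+1}·y_i), indices taken mod 4.
Σ = (-146) + (-195) + (-130) + (-78) = -549
Area = |Σ|/2 = 274.5.

274.5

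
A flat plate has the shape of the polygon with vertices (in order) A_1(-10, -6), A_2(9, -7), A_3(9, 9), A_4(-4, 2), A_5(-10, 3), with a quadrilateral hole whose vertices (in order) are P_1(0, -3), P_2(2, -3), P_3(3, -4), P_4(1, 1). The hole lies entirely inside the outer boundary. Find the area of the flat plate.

Outer boundary:
Apply the shoelace formula: 2A = Σ (x_i·y_{i+1} − x_{i+1}·y_i), indices taken mod 5.
Σ = (124) + (144) + (54) + (8) + (90) = 420
Area = |Σ|/2 = 210.
Hole:
P_1→P_2: (0)(-3) − (2)(-3) = 6
P_2→P_3: (2)(-4) − (3)(-3) = 1
P_3→P_4: (3)(1) − (1)(-4) = 7
P_4→P_1: (1)(-3) − (0)(1) = -3
Σ = 11
Area = |Σ|/2 = 5.5.
Net area = 210 − 5.5 = 204.5.

204.5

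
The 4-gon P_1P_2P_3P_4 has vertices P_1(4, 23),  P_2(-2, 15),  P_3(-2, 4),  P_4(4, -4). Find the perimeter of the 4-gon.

58

|P_1P_2| = √((-6)² + (-8)²) = √100 = 10
|P_2P_3| = √((0)² + (-11)²) = √121 = 11
|P_3P_4| = √((6)² + (-8)²) = √100 = 10
|P_4P_1| = √((0)² + (27)²) = √729 = 27
Perimeter = 10 + 11 + 10 + 27 = 58.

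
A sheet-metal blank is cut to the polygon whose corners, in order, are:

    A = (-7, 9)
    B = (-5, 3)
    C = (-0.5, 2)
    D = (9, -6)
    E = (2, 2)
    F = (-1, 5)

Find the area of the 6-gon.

34.25

Apply the shoelace (surveyor's) formula: 2A = Σ (x_i·y_{i+1} − x_{i+1}·y_i), indices taken mod 6.
Σ = (24) + (-8.5) + (-15) + (30) + (12) + (26) = 68.5
Area = |Σ|/2 = 34.25.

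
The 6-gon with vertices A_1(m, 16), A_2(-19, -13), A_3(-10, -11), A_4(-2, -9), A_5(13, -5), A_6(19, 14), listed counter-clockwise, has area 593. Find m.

Write out the shoelace sum; only the two edges meeting at A_1 involve m:
2·Area = [(19·16 − m·14) + (m·(-13) − (-19)·16)] + 551
       = -27·m + 1159 = 1186
⇒ m = -1.

-1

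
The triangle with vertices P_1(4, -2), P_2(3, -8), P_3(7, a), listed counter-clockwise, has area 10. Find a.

-4

The doubled signed area Σ (x_i y_{i+1} − x_{i+1} y_i) is linear in a.
With a=0 it equals 16; the coefficient of a is -1 (from the two edges through P_3).
So -1·a + 16 = 2·10 = 20 ⇒ a = -4.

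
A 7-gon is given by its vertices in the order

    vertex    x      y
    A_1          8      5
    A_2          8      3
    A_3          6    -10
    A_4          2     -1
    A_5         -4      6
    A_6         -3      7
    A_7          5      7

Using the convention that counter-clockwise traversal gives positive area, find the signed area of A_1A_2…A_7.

Apply the surveyor's formula: 2A = Σ (x_i·y_{i+1} − x_{i+1}·y_i), indices taken mod 7.
A_1→A_2: (8)(3) − (8)(5) = -16
A_2→A_3: (8)(-10) − (6)(3) = -98
A_3→A_4: (6)(-1) − (2)(-10) = 14
A_4→A_5: (2)(6) − (-4)(-1) = 8
A_5→A_6: (-4)(7) − (-3)(6) = -10
A_6→A_7: (-3)(7) − (5)(7) = -56
A_7→A_1: (5)(5) − (8)(7) = -31
Σ = -189
Signed area = Σ/2 = -94.5 (negative ⇒ clockwise traversal).

-94.5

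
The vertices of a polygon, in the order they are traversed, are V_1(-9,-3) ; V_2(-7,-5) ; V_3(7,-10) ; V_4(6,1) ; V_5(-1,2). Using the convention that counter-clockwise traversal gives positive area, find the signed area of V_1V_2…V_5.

115

Cross-terms: 24, 105, 67, 13, 21  ⇒  Σ = 230
Signed area = Σ/2 = 115 (positive ⇒ counter-clockwise traversal).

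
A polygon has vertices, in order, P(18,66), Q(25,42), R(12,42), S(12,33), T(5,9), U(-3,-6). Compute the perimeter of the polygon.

164

|PQ| = √((7)² + (-24)²) = √625 = 25
|QR| = √((-13)² + (0)²) = √169 = 13
|RS| = √((0)² + (-9)²) = √81 = 9
|ST| = √((-7)² + (-24)²) = √625 = 25
|TU| = √((-8)² + (-15)²) = √289 = 17
|UP| = √((21)² + (72)²) = √5625 = 75
Perimeter = 25 + 13 + 9 + 25 + 17 + 75 = 164.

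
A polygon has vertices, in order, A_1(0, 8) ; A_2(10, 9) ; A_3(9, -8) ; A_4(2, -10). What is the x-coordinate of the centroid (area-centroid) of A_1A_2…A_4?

Apply Gauss's area formula. First the cross-terms c_i = x_i·y_{i+1} − x_{i+1}·y_i:
  -80, -161, -74, 16  ⇒  2A = -299, A = -149.5.
Then Σ (x_i + x_{i+1})·c_i = -4641, so x̄ = -4641 / (6·(-149.5)) = 119/23.

119/23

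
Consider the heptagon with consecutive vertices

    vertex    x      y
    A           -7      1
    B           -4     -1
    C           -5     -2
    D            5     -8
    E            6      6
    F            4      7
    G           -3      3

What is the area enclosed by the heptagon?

Apply Gauss's area formula: 2A = Σ (x_i·y_{i+1} − x_{i+1}·y_i), indices taken mod 7.
A→B: (-7)(-1) − (-4)(1) = 11
B→C: (-4)(-2) − (-5)(-1) = 3
C→D: (-5)(-8) − (5)(-2) = 50
D→E: (5)(6) − (6)(-8) = 78
E→F: (6)(7) − (4)(6) = 18
F→G: (4)(3) − (-3)(7) = 33
G→A: (-3)(1) − (-7)(3) = 18
Σ = 211
Area = |Σ|/2 = 105.5.

105.5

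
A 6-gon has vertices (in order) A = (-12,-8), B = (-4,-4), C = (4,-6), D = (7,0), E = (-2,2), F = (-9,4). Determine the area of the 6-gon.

Apply Gauss's area formula: 2A = Σ (x_i·y_{i+1} − x_{i+1}·y_i), indices taken mod 6.
Σ = (16) + (40) + (42) + (14) + (10) + (120) = 242
Area = |Σ|/2 = 121.

121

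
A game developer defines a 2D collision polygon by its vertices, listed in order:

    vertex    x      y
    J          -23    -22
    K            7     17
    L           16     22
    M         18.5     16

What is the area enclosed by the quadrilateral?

272.5

Apply the shoelace formula: 2A = Σ (x_i·y_{i+1} − x_{i+1}·y_i), indices taken mod 4.
Cross-terms: -237, -118, -151, -39  ⇒  Σ = -545
Area = |Σ|/2 = 272.5.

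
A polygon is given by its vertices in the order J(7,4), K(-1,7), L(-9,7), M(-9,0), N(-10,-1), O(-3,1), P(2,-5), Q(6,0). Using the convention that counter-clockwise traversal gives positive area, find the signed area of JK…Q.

117.5

Apply Gauss's area formula: 2A = Σ (x_i·y_{i+1} − x_{i+1}·y_i), indices taken mod 8.
Σ = (53) + (56) + (63) + (9) + (-13) + (13) + (30) + (24) = 235
Signed area = Σ/2 = 117.5 (positive ⇒ counter-clockwise traversal).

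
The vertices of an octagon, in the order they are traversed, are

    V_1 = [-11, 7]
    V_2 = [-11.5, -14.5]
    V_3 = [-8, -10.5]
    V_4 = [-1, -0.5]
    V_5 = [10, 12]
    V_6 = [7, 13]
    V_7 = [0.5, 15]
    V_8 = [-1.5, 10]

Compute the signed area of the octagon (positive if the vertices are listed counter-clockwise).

Σ = (240) + (4.75) + (-6.5) + (-7) + (46) + (98.5) + (27.5) + (99.5) = 502.75
Signed area = Σ/2 = 251.375 (positive ⇒ counter-clockwise traversal).

251.375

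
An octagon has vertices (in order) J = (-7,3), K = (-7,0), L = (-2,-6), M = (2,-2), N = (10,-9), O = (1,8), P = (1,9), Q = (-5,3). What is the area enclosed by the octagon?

112.5

Cross-terms: 21, 42, 16, 2, 89, 1, 48, 6  ⇒  Σ = 225
Area = |Σ|/2 = 112.5.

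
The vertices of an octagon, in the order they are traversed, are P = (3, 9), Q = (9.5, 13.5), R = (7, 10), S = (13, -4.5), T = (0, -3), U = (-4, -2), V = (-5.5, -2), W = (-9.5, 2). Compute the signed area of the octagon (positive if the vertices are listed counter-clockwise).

-190.75

Cross-terms: -45, 0.5, -161.5, -39, -12, -3, -30, -91.5  ⇒  Σ = -381.5
Signed area = Σ/2 = -190.75 (negative ⇒ clockwise traversal).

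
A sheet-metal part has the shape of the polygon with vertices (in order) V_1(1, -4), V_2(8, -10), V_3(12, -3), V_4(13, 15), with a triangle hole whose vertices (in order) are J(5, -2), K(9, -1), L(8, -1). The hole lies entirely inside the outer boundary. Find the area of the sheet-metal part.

134.5

Outer boundary:
Cross-terms: 22, 96, 219, -67  ⇒  Σ = 270
Area = |Σ|/2 = 135.
Hole:
Apply the shoelace formula: 2A = Σ (x_i·y_{i+1} − x_{i+1}·y_i), indices taken mod 3.
Σ = (13) + (-1) + (-11) = 1
Area = |Σ|/2 = 0.5.
Net area = 135 − 0.5 = 134.5.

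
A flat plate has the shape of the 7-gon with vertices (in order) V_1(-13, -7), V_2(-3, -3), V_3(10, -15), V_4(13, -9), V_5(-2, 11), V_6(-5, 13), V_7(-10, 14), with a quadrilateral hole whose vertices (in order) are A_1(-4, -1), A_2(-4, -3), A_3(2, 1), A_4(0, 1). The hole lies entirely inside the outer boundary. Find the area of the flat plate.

Outer boundary:
Apply Gauss's area formula: 2A = Σ (x_i·y_{i+1} − x_{i+1}·y_i), indices taken mod 7.
V_1→V_2: (-13)(-3) − (-3)(-7) = 18
V_2→V_3: (-3)(-15) − (10)(-3) = 75
V_3→V_4: (10)(-9) − (13)(-15) = 105
V_4→V_5: (13)(11) − (-2)(-9) = 125
V_5→V_6: (-2)(13) − (-5)(11) = 29
V_6→V_7: (-5)(14) − (-10)(13) = 60
V_7→V_1: (-10)(-7) − (-13)(14) = 252
Σ = 664
Area = |Σ|/2 = 332.
Hole:
Apply Gauss's area formula: 2A = Σ (x_i·y_{i+1} − x_{i+1}·y_i), indices taken mod 4.
Σ = (8) + (2) + (2) + (4) = 16
Area = |Σ|/2 = 8.
Net area = 332 − 8 = 324.

324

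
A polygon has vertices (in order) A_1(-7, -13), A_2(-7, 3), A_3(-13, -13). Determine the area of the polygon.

Apply Gauss's area formula: 2A = Σ (x_i·y_{i+1} − x_{i+1}·y_i), indices taken mod 3.
Σ = (-112) + (130) + (78) = 96
Area = |Σ|/2 = 48.

48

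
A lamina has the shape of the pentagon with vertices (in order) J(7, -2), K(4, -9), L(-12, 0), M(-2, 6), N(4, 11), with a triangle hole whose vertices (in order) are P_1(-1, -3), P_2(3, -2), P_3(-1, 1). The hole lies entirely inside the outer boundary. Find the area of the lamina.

175

Outer boundary:
Apply the shoelace formula: 2A = Σ (x_i·y_{i+1} − x_{i+1}·y_i), indices taken mod 5.
Cross-terms: -55, -108, -72, -46, -85  ⇒  Σ = -366
Area = |Σ|/2 = 183.
Hole:
Apply the shoelace (surveyor's) formula: 2A = Σ (x_i·y_{i+1} − x_{i+1}·y_i), indices taken mod 3.
Σ = (11) + (1) + (4) = 16
Area = |Σ|/2 = 8.
Net area = 183 − 8 = 175.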